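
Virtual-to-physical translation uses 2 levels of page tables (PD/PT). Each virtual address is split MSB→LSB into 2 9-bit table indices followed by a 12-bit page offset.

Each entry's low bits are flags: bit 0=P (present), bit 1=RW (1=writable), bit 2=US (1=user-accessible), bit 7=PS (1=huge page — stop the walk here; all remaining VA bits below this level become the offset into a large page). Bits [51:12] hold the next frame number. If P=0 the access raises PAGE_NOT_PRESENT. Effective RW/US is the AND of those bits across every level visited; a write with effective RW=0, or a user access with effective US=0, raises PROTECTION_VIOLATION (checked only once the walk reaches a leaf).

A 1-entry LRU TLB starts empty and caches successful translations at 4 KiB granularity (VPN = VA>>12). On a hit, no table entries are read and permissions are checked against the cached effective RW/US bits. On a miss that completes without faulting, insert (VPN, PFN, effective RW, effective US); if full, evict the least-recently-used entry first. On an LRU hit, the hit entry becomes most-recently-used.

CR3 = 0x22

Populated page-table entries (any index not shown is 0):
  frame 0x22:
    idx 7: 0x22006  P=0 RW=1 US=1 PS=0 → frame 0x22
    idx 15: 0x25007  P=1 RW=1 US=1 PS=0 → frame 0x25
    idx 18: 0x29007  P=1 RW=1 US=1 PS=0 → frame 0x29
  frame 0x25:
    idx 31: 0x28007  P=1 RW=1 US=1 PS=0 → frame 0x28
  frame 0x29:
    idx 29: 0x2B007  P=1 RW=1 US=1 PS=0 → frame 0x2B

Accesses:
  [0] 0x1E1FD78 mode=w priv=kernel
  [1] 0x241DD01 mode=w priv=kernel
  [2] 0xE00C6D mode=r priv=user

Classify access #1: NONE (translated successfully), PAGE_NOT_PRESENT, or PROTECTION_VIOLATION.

Per-access translation:
#0 VA=0x1E1FD78 (w,kernel):
  L0: frame=0x22 idx=15 entry=0x25007 [P=1 RW=1 US=1 PS=0]
  L1: frame=0x25 idx=31 entry=0x28007 [P=1 RW=1 US=1 PS=0]
  ✓ 0x28D78  — 2 lookups
#1 VA=0x241DD01 (w,kernel):
  L0: frame=0x22 idx=18 entry=0x29007 [P=1 RW=1 US=1 PS=0]
  L1: frame=0x29 idx=29 entry=0x2B007 [P=1 RW=1 US=1 PS=0]
  ✓ 0x2BD01  — 2 lookups
#2 VA=0xE00C6D (r,user):
  L0: frame=0x22 idx=7 entry=0x22006 [P=0 RW=1 US=1 PS=0]
  ⇒ fault: PAGE_NOT_PRESENT  — 1 lookups

Access #1 fault: NONE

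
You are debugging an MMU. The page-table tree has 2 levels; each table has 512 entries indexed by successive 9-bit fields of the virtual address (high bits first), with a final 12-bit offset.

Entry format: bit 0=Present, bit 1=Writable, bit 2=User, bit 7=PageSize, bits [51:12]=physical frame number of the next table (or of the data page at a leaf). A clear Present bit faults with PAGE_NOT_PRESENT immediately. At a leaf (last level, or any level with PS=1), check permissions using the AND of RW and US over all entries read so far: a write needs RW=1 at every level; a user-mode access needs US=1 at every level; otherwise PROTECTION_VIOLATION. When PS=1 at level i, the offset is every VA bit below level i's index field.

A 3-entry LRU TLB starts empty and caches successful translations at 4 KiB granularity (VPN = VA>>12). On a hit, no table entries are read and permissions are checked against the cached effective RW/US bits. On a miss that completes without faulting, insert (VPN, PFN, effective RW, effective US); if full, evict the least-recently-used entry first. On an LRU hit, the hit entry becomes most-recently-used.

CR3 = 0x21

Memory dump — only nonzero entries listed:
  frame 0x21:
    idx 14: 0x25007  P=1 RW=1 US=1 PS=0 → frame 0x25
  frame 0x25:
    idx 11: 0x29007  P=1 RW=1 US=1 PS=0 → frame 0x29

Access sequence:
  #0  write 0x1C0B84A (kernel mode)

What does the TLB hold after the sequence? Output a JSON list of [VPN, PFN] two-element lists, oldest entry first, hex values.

Walk each access:
#0 VA=0x1C0B84A (w,kernel):
  L0: frame=0x21 idx=14 entry=0x25007 [P=1 RW=1 US=1 PS=0]
  L1: frame=0x25 idx=11 entry=0x29007 [P=1 RW=1 US=1 PS=0]
  → PA=0x2984A  (2 entries read)

TLB: [["0x1C0B", "0x29"]]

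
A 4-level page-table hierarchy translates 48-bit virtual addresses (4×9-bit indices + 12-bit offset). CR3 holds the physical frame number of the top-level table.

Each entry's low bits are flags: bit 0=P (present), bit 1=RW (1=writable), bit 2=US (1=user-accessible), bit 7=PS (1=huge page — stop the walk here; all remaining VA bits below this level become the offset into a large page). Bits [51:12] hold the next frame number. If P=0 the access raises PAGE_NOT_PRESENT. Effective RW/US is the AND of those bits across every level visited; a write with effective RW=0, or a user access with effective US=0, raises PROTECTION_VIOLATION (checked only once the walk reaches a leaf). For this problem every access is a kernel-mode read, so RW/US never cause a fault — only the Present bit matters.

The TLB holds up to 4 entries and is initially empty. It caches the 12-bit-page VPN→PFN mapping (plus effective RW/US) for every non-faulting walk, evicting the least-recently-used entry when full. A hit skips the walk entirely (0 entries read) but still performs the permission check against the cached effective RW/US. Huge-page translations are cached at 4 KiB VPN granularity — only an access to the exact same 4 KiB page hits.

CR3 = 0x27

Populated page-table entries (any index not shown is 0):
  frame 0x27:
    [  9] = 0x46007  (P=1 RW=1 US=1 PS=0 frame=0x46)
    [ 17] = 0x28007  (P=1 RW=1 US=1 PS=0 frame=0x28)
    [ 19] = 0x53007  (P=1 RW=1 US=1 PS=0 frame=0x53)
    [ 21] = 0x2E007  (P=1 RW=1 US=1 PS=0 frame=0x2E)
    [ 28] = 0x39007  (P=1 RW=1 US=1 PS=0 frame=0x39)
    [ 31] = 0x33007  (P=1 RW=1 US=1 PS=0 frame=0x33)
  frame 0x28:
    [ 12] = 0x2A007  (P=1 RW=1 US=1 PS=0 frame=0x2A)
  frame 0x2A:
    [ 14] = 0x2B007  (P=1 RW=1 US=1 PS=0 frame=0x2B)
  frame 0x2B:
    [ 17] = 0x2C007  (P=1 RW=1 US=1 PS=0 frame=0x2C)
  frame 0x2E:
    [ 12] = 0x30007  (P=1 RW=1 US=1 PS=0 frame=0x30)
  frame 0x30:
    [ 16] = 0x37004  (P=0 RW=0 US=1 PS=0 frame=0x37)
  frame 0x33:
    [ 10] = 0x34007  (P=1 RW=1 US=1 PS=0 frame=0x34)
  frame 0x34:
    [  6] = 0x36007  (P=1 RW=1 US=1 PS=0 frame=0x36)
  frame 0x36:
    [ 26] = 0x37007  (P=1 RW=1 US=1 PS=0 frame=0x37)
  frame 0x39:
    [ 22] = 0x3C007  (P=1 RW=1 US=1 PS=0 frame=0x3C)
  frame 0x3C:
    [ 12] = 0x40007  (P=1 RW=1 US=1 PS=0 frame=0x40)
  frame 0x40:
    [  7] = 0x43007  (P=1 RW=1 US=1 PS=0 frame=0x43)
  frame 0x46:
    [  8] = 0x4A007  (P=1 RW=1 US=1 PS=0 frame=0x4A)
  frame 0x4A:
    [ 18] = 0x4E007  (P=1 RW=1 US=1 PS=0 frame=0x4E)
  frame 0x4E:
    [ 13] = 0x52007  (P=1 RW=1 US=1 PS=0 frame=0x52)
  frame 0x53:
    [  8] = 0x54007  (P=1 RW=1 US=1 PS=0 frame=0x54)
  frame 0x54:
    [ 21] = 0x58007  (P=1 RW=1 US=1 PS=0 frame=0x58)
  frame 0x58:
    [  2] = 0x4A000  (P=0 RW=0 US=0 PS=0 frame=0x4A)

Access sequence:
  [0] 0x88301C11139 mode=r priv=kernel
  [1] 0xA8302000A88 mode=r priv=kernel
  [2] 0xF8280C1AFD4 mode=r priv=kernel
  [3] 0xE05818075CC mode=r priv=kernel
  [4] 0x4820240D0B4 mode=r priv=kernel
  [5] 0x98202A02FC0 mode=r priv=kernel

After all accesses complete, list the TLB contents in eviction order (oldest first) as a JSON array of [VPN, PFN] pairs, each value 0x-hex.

Trace:
#0 VA=0x88301C11139 (r,kernel):
  [0] read 0x27 idx=17: raw=0x28007 flags P=1 W=1 U=1 S=0
  [1] read 0x28 idx=12: raw=0x2A007 flags P=1 W=1 U=1 S=0
  [2] read 0x2A idx=14: raw=0x2B007 flags P=1 W=1 U=1 S=0
  [3] read 0x2B idx=17: raw=0x2C007 flags P=1 W=1 U=1 S=0
  ✓ 0x2C139  — 4 lookups
#1 VA=0xA8302000A88 (r,kernel):
  [0] read 0x27 idx=21: raw=0x2E007 flags P=1 W=1 U=1 S=0
  [1] read 0x2E idx=12: raw=0x30007 flags P=1 W=1 U=1 S=0
  [2] read 0x30 idx=16: raw=0x37004 flags P=0 W=0 U=1 S=0
  ⇒ fault: PAGE_NOT_PRESENT  — 3 lookups
#2 VA=0xF8280C1AFD4 (r,kernel):
  [0] read 0x27 idx=31: raw=0x33007 flags P=1 W=1 U=1 S=0
  [1] read 0x33 idx=10: raw=0x34007 flags P=1 W=1 U=1 S=0
  [2] read 0x34 idx=6: raw=0x36007 flags P=1 W=1 U=1 S=0
  [3] read 0x36 idx=26: raw=0x37007 flags P=1 W=1 U=1 S=0
  ✓ 0x37FD4  — 4 lookups
#3 VA=0xE05818075CC (r,kernel):
  [0] read 0x27 idx=28: raw=0x39007 flags P=1 W=1 U=1 S=0
  [1] read 0x39 idx=22: raw=0x3C007 flags P=1 W=1 U=1 S=0
  [2] read 0x3C idx=12: raw=0x40007 flags P=1 W=1 U=1 S=0
  [3] read 0x40 idx=7: raw=0x43007 flags P=1 W=1 U=1 S=0
  ✓ 0x435CC  — 4 lookups
#4 VA=0x4820240D0B4 (r,kernel):
  [0] read 0x27 idx=9: raw=0x46007 flags P=1 W=1 U=1 S=0
  [1] read 0x46 idx=8: raw=0x4A007 flags P=1 W=1 U=1 S=0
  [2] read 0x4A idx=18: raw=0x4E007 flags P=1 W=1 U=1 S=0
  [3] read 0x4E idx=13: raw=0x52007 flags P=1 W=1 U=1 S=0
  ✓ 0x520B4  — 4 lookups
#5 VA=0x98202A02FC0 (r,kernel):
  [0] read 0x27 idx=19: raw=0x53007 flags P=1 W=1 U=1 S=0
  [1] read 0x53 idx=8: raw=0x54007 flags P=1 W=1 U=1 S=0
  [2] read 0x54 idx=21: raw=0x58007 flags P=1 W=1 U=1 S=0
  [3] read 0x58 idx=2: raw=0x4A000 flags P=0 W=0 U=0 S=0
  ⇒ fault: PAGE_NOT_PRESENT  — 4 lookups

TLB: [["0x88301C11", "0x2C"], ["0xF8280C1A", "0x37"], ["0xE0581807", "0x43"], ["0x4820240D", "0x52"]]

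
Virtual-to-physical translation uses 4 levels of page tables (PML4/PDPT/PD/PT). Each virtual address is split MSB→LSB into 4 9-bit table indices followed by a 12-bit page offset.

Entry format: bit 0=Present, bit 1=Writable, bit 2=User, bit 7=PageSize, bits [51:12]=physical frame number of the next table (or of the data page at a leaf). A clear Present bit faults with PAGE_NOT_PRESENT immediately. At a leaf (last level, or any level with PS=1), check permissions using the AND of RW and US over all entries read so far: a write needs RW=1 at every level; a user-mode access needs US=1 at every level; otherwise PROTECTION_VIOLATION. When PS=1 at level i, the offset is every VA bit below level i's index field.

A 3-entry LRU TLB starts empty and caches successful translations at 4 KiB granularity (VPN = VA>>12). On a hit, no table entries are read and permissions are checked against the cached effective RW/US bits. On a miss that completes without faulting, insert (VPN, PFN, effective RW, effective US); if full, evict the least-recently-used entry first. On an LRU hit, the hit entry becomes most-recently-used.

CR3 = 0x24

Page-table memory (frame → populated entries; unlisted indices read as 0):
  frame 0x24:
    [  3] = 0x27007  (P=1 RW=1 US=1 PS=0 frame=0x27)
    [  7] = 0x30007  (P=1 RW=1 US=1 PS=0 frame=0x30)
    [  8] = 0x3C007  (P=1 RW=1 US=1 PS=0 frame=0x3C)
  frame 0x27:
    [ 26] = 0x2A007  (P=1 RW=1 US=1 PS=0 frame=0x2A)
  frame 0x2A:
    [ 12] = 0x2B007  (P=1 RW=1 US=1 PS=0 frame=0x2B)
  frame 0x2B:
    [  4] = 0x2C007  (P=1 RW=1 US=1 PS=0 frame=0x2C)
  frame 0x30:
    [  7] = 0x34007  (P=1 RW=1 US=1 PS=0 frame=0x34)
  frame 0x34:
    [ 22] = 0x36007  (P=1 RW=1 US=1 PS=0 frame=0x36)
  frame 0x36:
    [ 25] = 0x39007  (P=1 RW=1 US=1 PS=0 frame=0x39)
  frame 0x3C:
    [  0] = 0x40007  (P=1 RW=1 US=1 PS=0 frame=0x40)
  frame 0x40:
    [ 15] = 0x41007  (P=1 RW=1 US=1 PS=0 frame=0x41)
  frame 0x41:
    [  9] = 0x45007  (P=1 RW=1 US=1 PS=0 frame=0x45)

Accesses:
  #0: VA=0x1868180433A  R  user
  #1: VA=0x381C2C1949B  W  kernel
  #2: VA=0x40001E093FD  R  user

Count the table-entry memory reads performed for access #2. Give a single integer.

Per-access translation:
#0 VA=0x1868180433A (r,user):
  L0 @0x24[3] → 0x27007  P=1,RW=1,US=1,PS=0
  L1 @0x27[26] → 0x2A007  P=1,RW=1,US=1,PS=0
  L2 @0x2A[12] → 0x2B007  P=1,RW=1,US=1,PS=0
  L3 @0x2B[4] → 0x2C007  P=1,RW=1,US=1,PS=0
  ✓ 0x2C33A  — 4 lookups
#1 VA=0x381C2C1949B (w,kernel):
  L0 @0x24[7] → 0x30007  P=1,RW=1,US=1,PS=0
  L1 @0x30[7] → 0x34007  P=1,RW=1,US=1,PS=0
  L2 @0x34[22] → 0x36007  P=1,RW=1,US=1,PS=0
  L3 @0x36[25] → 0x39007  P=1,RW=1,US=1,PS=0
  ✓ 0x3949B  — 4 lookups
#2 VA=0x40001E093FD (r,user):
  L0 @0x24[8] → 0x3C007  P=1,RW=1,US=1,PS=0
  L1 @0x3C[0] → 0x40007  P=1,RW=1,US=1,PS=0
  L2 @0x40[15] → 0x41007  P=1,RW=1,US=1,PS=0
  L3 @0x41[9] → 0x45007  P=1,RW=1,US=1,PS=0
  ✓ 0x453FD  — 4 lookups

Entries read for #2: 4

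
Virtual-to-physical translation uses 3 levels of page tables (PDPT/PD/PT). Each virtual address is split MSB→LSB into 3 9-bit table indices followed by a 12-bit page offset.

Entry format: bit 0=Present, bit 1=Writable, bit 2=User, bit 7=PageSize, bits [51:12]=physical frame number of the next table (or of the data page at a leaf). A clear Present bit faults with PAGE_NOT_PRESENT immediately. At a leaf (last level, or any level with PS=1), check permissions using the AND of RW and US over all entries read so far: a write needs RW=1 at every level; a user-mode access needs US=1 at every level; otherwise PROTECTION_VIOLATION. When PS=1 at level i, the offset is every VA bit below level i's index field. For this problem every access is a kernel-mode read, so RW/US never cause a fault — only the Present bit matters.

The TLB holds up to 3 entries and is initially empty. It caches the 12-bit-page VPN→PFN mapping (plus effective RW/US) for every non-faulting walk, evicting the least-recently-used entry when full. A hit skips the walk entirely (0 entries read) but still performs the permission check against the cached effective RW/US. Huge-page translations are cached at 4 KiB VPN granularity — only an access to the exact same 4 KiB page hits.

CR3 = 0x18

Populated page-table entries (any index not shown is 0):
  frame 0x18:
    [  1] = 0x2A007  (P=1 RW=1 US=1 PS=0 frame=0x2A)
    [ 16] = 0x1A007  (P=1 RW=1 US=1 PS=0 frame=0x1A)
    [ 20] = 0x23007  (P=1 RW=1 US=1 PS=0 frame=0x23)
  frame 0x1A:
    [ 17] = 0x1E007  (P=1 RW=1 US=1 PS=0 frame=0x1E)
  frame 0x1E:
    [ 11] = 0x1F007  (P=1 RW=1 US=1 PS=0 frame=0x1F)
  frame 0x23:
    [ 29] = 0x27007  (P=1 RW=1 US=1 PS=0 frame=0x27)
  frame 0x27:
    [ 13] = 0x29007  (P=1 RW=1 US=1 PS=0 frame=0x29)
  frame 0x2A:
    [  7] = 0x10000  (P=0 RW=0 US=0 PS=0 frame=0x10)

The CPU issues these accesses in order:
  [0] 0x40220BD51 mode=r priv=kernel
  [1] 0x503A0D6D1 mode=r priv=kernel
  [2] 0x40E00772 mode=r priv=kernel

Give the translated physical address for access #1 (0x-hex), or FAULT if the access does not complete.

Walk each access:
#0 VA=0x40220BD51 (r,kernel):
  L0 @0x18[16] → 0x1A007  P=1,RW=1,US=1,PS=0
  L1 @0x1A[17] → 0x1E007  P=1,RW=1,US=1,PS=0
  L2 @0x1E[11] → 0x1F007  P=1,RW=1,US=1,PS=0
  ✓ 0x1FD51  — 3 lookups
#1 VA=0x503A0D6D1 (r,kernel):
  L0 @0x18[20] → 0x23007  P=1,RW=1,US=1,PS=0
  L1 @0x23[29] → 0x27007  P=1,RW=1,US=1,PS=0
  L2 @0x27[13] → 0x29007  P=1,RW=1,US=1,PS=0
  ✓ 0x296D1  — 3 lookups
#2 VA=0x40E00772 (r,kernel):
  L0 @0x18[1] → 0x2A007  P=1,RW=1,US=1,PS=0
  L1 @0x2A[7] → 0x10000  P=0,RW=0,US=0,PS=0
  ✗ PAGE_NOT_PRESENT  [2 reads]

Access #1 PA: 0x296D1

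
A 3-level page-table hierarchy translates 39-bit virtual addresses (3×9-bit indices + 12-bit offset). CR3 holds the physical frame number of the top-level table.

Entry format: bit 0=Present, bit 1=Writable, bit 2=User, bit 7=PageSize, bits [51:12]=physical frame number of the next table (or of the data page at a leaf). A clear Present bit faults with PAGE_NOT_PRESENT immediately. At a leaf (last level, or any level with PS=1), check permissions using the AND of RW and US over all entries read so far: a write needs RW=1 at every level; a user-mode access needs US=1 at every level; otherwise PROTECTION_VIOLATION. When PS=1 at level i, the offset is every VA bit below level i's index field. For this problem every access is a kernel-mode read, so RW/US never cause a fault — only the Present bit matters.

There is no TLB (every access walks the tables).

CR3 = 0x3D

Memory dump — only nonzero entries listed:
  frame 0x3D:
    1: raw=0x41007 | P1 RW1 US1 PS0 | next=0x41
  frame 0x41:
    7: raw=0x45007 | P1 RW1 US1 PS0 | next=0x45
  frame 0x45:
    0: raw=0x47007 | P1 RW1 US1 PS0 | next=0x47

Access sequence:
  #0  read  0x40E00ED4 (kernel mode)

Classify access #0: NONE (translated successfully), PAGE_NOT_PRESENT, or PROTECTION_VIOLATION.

Trace:
#0 VA=0x40E00ED4 (r,kernel):
  L0: frame=0x3D idx=1 entry=0x41007 [P=1 RW=1 US=1 PS=0]
  L1: frame=0x41 idx=7 entry=0x45007 [P=1 RW=1 US=1 PS=0]
  L2: frame=0x45 idx=0 entry=0x47007 [P=1 RW=1 US=1 PS=0]
  → PA=0x47ED4  (3 entries read)

Access #0 fault: NONE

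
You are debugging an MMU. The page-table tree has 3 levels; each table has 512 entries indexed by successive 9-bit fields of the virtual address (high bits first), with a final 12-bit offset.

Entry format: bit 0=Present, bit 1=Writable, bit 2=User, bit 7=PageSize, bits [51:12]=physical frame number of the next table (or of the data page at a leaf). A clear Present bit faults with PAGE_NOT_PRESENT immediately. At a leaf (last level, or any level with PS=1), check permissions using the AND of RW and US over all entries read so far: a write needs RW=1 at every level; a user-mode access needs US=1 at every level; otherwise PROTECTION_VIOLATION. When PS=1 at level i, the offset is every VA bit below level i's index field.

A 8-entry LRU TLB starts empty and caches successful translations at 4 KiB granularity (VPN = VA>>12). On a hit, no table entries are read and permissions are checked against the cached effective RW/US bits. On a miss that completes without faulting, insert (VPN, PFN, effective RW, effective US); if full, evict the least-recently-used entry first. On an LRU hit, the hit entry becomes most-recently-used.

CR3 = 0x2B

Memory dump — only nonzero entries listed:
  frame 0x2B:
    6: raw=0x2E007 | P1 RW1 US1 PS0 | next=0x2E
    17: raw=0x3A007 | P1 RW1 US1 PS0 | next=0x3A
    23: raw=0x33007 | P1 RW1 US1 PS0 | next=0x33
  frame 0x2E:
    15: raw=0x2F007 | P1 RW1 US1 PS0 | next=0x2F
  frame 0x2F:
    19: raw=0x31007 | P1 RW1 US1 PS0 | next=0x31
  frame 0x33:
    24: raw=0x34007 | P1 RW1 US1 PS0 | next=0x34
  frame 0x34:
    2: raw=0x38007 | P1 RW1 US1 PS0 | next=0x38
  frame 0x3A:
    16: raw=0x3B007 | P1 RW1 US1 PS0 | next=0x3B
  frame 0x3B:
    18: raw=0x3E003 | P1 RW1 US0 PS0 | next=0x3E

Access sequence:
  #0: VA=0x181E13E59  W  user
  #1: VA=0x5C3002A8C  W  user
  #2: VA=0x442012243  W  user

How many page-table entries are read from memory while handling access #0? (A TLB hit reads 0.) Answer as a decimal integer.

Walk each access:
#0 VA=0x181E13E59 (w,user):
  L0: frame=0x2B idx=6 entry=0x2E007 [P=1 RW=1 US=1 PS=0]
  L1: frame=0x2E idx=15 entry=0x2F007 [P=1 RW=1 US=1 PS=0]
  L2: frame=0x2F idx=19 entry=0x31007 [P=1 RW=1 US=1 PS=0]
  → PA=0x31E59  (3 entries read)
#1 VA=0x5C3002A8C (w,user):
  L0: frame=0x2B idx=23 entry=0x33007 [P=1 RW=1 US=1 PS=0]
  L1: frame=0x33 idx=24 entry=0x34007 [P=1 RW=1 US=1 PS=0]
  L2: frame=0x34 idx=2 entry=0x38007 [P=1 RW=1 US=1 PS=0]
  → PA=0x38A8C  (3 entries read)
#2 VA=0x442012243 (w,user):
  L0: frame=0x2B idx=17 entry=0x3A007 [P=1 RW=1 US=1 PS=0]
  L1: frame=0x3A idx=16 entry=0x3B007 [P=1 RW=1 US=1 PS=0]
  L2: frame=0x3B idx=18 entry=0x3E003 [P=1 RW=1 US=0 PS=0]
  ✗ PROTECTION_VIOLATION  [3 reads]

Entries read for #0: 3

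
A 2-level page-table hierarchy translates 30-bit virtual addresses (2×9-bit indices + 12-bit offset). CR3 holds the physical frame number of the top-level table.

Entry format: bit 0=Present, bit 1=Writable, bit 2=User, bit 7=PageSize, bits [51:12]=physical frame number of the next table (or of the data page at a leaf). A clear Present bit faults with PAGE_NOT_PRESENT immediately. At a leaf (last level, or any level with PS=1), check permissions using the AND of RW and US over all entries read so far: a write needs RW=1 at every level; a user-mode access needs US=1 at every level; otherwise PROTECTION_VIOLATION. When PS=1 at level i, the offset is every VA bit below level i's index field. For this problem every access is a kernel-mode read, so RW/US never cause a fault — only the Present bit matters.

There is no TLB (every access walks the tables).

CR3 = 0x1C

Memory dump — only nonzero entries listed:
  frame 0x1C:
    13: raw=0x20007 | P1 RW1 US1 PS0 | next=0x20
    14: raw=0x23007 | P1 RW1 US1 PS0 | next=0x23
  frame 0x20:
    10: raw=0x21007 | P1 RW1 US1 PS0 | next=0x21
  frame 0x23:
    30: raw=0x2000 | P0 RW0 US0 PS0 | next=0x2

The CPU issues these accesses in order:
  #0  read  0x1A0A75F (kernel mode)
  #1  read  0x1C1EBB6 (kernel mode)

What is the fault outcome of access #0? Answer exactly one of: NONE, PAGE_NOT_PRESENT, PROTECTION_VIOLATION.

Trace:
#0 VA=0x1A0A75F (r,kernel):
  [0] read 0x1C idx=13: raw=0x20007 flags P=1 W=1 U=1 S=0
  [1] read 0x20 idx=10: raw=0x21007 flags P=1 W=1 U=1 S=0
  → PA=0x2175F  (2 entries read)
#1 VA=0x1C1EBB6 (r,kernel):
  [0] read 0x1C idx=14: raw=0x23007 flags P=1 W=1 U=1 S=0
  [1] read 0x23 idx=30: raw=0x2000 flags P=0 W=0 U=0 S=0
  ✗ PAGE_NOT_PRESENT  [2 reads]

Access #0 fault: NONE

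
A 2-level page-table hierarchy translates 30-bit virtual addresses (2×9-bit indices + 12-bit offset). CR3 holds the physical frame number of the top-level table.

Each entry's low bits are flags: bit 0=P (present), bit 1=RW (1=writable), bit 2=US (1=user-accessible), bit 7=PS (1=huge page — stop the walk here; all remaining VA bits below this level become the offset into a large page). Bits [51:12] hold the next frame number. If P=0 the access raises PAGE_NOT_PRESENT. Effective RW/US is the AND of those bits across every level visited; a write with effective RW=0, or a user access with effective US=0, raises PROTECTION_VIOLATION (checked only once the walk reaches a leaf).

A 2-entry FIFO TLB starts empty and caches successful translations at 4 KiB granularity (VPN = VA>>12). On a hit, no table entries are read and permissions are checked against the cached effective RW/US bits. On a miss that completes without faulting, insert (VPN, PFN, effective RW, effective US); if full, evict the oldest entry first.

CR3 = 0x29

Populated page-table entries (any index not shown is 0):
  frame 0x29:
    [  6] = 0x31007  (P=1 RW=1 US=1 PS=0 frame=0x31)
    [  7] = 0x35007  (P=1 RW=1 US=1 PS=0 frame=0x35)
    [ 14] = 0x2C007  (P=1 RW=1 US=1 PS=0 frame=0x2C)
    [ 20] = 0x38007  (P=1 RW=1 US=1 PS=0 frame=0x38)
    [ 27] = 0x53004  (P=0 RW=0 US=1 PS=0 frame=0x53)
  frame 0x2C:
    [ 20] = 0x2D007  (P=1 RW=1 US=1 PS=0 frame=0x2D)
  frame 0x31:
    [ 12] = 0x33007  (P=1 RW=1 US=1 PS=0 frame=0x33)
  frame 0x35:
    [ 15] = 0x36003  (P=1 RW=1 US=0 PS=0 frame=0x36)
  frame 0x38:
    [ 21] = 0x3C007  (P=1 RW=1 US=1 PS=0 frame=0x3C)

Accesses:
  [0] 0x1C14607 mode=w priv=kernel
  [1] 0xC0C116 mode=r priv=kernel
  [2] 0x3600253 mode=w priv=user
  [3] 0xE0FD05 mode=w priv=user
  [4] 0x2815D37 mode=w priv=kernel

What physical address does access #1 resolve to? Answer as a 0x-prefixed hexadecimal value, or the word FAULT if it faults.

Walk each access:
#0 VA=0x1C14607 (w,kernel):
  L0: frame=0x29 idx=14 entry=0x2C007 [P=1 RW=1 US=1 PS=0]
  L1: frame=0x2C idx=20 entry=0x2D007 [P=1 RW=1 US=1 PS=0]
  → PA=0x2D607  (2 entries read)
#1 VA=0xC0C116 (r,kernel):
  L0: frame=0x29 idx=6 entry=0x31007 [P=1 RW=1 US=1 PS=0]
  L1: frame=0x31 idx=12 entry=0x33007 [P=1 RW=1 US=1 PS=0]
  → PA=0x33116  (2 entries read)
#2 VA=0x3600253 (w,user):
  L0: frame=0x29 idx=27 entry=0x53004 [P=0 RW=0 US=1 PS=0]
  ✗ PAGE_NOT_PRESENT  [1 reads]
#3 VA=0xE0FD05 (w,user):
  L0: frame=0x29 idx=7 entry=0x35007 [P=1 RW=1 US=1 PS=0]
  L1: frame=0x35 idx=15 entry=0x36003 [P=1 RW=1 US=0 PS=0]
  ✗ PROTECTION_VIOLATION  [2 reads]
#4 VA=0x2815D37 (w,kernel):
  L0: frame=0x29 idx=20 entry=0x38007 [P=1 RW=1 US=1 PS=0]
  L1: frame=0x38 idx=21 entry=0x3C007 [P=1 RW=1 US=1 PS=0]
  → PA=0x3CD37  (2 entries read)

Access #1 PA: 0x33116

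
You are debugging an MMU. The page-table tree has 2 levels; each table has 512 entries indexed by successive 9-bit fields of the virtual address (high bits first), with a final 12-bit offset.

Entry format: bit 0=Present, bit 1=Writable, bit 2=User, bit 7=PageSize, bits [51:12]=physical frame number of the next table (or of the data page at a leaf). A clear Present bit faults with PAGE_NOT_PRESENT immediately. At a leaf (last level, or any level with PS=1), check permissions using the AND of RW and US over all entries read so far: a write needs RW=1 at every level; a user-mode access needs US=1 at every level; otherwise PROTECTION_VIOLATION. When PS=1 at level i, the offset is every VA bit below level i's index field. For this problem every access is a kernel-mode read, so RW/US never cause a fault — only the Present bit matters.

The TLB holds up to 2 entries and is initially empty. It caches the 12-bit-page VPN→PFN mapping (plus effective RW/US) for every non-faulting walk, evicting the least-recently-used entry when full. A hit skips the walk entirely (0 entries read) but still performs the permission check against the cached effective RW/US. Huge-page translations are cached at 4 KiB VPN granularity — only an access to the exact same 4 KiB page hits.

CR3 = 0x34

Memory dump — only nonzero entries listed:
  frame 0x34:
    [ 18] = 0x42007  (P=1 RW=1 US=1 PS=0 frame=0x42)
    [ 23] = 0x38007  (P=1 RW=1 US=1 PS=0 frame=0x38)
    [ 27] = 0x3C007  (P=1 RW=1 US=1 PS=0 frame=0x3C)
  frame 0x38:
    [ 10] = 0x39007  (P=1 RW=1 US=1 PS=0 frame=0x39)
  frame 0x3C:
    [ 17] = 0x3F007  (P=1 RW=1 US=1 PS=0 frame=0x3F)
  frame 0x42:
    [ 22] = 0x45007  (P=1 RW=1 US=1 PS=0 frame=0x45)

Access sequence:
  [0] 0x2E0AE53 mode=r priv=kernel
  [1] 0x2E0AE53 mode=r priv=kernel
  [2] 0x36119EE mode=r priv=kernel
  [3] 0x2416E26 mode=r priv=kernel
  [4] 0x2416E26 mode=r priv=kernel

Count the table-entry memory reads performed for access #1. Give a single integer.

Walk each access:
#0 VA=0x2E0AE53 (r,kernel):
  L0: frame=0x34 idx=23 entry=0x38007 [P=1 RW=1 US=1 PS=0]
  L1: frame=0x38 idx=10 entry=0x39007 [P=1 RW=1 US=1 PS=0]
  ✓ 0x39E53  — 2 lookups
#1 VA=0x2E0AE53 (r,kernel):
  TLB hit vpn=0x2E0A → PA=0x39E53
#2 VA=0x36119EE (r,kernel):
  L0: frame=0x34 idx=27 entry=0x3C007 [P=1 RW=1 US=1 PS=0]
  L1: frame=0x3C idx=17 entry=0x3F007 [P=1 RW=1 US=1 PS=0]
  ✓ 0x3F9EE  — 2 lookups
#3 VA=0x2416E26 (r,kernel):
  L0: frame=0x34 idx=18 entry=0x42007 [P=1 RW=1 US=1 PS=0]
  L1: frame=0x42 idx=22 entry=0x45007 [P=1 RW=1 US=1 PS=0]
  ✓ 0x45E26  — 2 lookups
#4 VA=0x2416E26 (r,kernel):
  TLB hit vpn=0x2416 → PA=0x45E26

Entries read for #1: 0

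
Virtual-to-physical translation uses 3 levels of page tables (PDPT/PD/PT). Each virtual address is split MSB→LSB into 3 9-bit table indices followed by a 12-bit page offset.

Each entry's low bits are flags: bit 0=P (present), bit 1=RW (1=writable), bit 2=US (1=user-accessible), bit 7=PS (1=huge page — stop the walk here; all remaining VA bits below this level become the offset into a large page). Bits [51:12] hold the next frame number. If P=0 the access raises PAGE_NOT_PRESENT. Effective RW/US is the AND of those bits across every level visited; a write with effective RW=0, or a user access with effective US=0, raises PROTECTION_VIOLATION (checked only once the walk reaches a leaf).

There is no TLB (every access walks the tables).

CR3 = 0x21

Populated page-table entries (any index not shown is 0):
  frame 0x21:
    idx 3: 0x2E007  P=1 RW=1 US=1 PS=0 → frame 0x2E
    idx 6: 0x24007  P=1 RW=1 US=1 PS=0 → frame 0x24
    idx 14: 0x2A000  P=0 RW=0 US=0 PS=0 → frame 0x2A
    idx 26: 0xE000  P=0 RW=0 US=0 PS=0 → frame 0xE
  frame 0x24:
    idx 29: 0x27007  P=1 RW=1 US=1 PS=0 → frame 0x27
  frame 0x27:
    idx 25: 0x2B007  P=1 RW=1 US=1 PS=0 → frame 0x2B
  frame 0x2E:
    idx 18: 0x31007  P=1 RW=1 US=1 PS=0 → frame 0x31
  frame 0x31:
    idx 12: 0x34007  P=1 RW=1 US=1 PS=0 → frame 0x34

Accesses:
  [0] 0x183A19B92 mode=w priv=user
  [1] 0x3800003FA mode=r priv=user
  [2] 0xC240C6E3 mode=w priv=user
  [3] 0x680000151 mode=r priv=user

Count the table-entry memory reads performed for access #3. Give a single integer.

Trace:
#0 VA=0x183A19B92 (w,user):
  [0] read 0x21 idx=6: raw=0x24007 flags P=1 W=1 U=1 S=0
  [1] read 0x24 idx=29: raw=0x27007 flags P=1 W=1 U=1 S=0
  [2] read 0x27 idx=25: raw=0x2B007 flags P=1 W=1 U=1 S=0
  → PA=0x2BB92  (3 entries read)
#1 VA=0x3800003FA (r,user):
  [0] read 0x21 idx=14: raw=0x2A000 flags P=0 W=0 U=0 S=0
  ✗ PAGE_NOT_PRESENT  [1 reads]
#2 VA=0xC240C6E3 (w,user):
  [0] read 0x21 idx=3: raw=0x2E007 flags P=1 W=1 U=1 S=0
  [1] read 0x2E idx=18: raw=0x31007 flags P=1 W=1 U=1 S=0
  [2] read 0x31 idx=12: raw=0x34007 flags P=1 W=1 U=1 S=0
  → PA=0x346E3  (3 entries read)
#3 VA=0x680000151 (r,user):
  [0] read 0x21 idx=26: raw=0xE000 flags P=0 W=0 U=0 S=0
  ✗ PAGE_NOT_PRESENT  [1 reads]

Entries read for #3: 1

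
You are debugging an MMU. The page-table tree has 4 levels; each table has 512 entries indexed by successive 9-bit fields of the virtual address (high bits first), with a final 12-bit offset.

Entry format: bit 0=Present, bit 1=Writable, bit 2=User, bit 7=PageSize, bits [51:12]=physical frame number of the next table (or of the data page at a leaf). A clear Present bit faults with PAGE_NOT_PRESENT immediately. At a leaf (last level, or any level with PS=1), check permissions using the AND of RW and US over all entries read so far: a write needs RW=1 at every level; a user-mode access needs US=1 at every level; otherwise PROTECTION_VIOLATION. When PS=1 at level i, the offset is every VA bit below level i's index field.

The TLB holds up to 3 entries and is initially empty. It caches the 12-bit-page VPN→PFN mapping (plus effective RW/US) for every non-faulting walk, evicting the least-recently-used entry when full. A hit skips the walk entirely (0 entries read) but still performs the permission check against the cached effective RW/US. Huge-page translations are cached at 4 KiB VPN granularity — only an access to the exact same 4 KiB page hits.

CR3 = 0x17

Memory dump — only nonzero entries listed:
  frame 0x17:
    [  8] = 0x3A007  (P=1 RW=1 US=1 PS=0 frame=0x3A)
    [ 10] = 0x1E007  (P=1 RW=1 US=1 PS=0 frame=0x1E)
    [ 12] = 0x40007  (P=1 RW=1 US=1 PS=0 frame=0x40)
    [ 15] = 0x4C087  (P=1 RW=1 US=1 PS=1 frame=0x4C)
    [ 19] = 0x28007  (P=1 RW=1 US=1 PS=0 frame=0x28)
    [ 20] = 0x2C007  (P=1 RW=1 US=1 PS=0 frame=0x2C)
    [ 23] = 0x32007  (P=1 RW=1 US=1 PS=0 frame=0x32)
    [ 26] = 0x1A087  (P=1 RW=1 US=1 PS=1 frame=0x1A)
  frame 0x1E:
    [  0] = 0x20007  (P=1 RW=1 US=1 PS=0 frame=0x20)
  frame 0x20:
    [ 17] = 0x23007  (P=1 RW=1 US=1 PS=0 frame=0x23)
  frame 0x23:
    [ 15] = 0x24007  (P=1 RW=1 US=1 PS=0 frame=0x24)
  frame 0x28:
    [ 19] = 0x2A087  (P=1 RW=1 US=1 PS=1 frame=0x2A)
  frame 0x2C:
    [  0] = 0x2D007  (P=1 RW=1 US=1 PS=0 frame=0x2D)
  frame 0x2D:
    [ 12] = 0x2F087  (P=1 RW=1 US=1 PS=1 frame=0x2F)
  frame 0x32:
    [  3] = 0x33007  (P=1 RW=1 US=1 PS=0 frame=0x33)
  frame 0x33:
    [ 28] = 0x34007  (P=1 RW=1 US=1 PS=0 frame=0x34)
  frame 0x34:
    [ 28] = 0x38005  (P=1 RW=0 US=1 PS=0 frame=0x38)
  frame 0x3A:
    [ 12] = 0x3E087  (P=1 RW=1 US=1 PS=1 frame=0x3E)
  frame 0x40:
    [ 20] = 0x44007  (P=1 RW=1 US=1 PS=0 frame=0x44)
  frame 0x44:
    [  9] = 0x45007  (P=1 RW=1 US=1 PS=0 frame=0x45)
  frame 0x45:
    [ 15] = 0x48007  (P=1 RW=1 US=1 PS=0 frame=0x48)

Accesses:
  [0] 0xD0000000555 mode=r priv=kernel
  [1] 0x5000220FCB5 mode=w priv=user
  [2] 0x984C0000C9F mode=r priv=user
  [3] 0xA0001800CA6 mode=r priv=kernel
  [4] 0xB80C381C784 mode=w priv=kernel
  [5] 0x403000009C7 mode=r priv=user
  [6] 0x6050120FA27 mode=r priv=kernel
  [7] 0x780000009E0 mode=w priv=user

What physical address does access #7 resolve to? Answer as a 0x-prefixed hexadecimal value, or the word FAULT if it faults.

Trace:
#0 VA=0xD0000000555 (r,kernel):
  [0] read 0x17 idx=26: raw=0x1A087 flags P=1 W=1 U=1 S=1
  → PA=0x1A555 (huge @L0)  (1 entries read)
#1 VA=0x5000220FCB5 (w,user):
  [0] read 0x17 idx=10: raw=0x1E007 flags P=1 W=1 U=1 S=0
  [1] read 0x1E idx=0: raw=0x20007 flags P=1 W=1 U=1 S=0
  [2] read 0x20 idx=17: raw=0x23007 flags P=1 W=1 U=1 S=0
  [3] read 0x23 idx=15: raw=0x24007 flags P=1 W=1 U=1 S=0
  → PA=0x24CB5  (4 entries read)
#2 VA=0x984C0000C9F (r,user):
  [0] read 0x17 idx=19: raw=0x28007 flags P=1 W=1 U=1 S=0
  [1] read 0x28 idx=19: raw=0x2A087 flags P=1 W=1 U=1 S=1
  → PA=0x2AC9F (huge @L1)  (2 entries read)
#3 VA=0xA0001800CA6 (r,kernel):
  [0] read 0x17 idx=20: raw=0x2C007 flags P=1 W=1 U=1 S=0
  [1] read 0x2C idx=0: raw=0x2D007 flags P=1 W=1 U=1 S=0
  [2] read 0x2D idx=12: raw=0x2F087 flags P=1 W=1 U=1 S=1
  → PA=0x2FCA6 (huge @L2)  (3 entries read)
#4 VA=0xB80C381C784 (w,kernel):
  [0] read 0x17 idx=23: raw=0x32007 flags P=1 W=1 U=1 S=0
  [1] read 0x32 idx=3: raw=0x33007 flags P=1 W=1 U=1 S=0
  [2] read 0x33 idx=28: raw=0x34007 flags P=1 W=1 U=1 S=0
  [3] read 0x34 idx=28: raw=0x38005 flags P=1 W=0 U=1 S=0
  ✗ PROTECTION_VIOLATION  [4 reads]
#5 VA=0x403000009C7 (r,user):
  [0] read 0x17 idx=8: raw=0x3A007 flags P=1 W=1 U=1 S=0
  [1] read 0x3A idx=12: raw=0x3E087 flags P=1 W=1 U=1 S=1
  → PA=0x3E9C7 (huge @L1)  (2 entries read)
#6 VA=0x6050120FA27 (r,kernel):
  [0] read 0x17 idx=12: raw=0x40007 flags P=1 W=1 U=1 S=0
  [1] read 0x40 idx=20: raw=0x44007 flags P=1 W=1 U=1 S=0
  [2] read 0x44 idx=9: raw=0x45007 flags P=1 W=1 U=1 S=0
  [3] read 0x45 idx=15: raw=0x48007 flags P=1 W=1 U=1 S=0
  → PA=0x48A27  (4 entries read)
#7 VA=0x780000009E0 (w,user):
  [0] read 0x17 idx=15: raw=0x4C087 flags P=1 W=1 U=1 S=1
  → PA=0x4C9E0 (huge @L0)  (1 entries read)

Access #7 PA: 0x4C9E0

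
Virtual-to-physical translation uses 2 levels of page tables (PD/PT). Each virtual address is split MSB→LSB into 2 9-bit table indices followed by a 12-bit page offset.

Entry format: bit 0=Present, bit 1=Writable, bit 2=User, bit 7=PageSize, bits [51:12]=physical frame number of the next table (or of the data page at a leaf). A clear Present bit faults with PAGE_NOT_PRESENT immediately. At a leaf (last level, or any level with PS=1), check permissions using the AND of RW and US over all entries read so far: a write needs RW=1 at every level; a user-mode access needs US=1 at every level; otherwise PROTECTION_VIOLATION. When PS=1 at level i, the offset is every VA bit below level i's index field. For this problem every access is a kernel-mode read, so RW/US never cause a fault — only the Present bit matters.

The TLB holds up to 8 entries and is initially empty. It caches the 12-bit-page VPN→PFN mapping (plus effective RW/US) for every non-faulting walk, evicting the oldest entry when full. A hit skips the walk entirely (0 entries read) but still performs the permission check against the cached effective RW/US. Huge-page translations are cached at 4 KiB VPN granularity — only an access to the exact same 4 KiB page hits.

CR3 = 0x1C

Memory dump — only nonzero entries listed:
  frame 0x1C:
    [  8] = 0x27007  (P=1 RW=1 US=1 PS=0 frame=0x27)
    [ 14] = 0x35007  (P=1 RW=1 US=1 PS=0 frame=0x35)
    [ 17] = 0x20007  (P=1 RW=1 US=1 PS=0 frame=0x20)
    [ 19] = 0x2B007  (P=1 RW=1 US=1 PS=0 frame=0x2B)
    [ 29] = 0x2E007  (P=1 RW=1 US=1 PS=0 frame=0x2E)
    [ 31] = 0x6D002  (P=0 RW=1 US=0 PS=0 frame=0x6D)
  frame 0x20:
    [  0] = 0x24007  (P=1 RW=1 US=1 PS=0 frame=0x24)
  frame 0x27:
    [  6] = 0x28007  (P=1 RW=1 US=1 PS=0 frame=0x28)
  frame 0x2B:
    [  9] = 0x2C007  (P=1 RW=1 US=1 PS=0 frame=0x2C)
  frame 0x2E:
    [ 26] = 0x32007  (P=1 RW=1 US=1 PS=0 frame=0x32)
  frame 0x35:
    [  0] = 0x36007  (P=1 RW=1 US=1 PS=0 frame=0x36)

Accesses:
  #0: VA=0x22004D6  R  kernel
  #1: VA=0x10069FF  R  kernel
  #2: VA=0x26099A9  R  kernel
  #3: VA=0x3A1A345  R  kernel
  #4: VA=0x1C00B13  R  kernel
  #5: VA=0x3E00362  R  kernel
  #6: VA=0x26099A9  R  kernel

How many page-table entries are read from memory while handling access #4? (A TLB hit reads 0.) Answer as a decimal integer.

Walk each access:
#0 VA=0x22004D6 (r,kernel):
  [0] read 0x1C idx=17: raw=0x20007 flags P=1 W=1 U=1 S=0
  [1] read 0x20 idx=0: raw=0x24007 flags P=1 W=1 U=1 S=0
  ⇒ phys 0x244D6  [2 reads]
#1 VA=0x10069FF (r,kernel):
  [0] read 0x1C idx=8: raw=0x27007 flags P=1 W=1 U=1 S=0
  [1] read 0x27 idx=6: raw=0x28007 flags P=1 W=1 U=1 S=0
  ⇒ phys 0x289FF  [2 reads]
#2 VA=0x26099A9 (r,kernel):
  [0] read 0x1C idx=19: raw=0x2B007 flags P=1 W=1 U=1 S=0
  [1] read 0x2B idx=9: raw=0x2C007 flags P=1 W=1 U=1 S=0
  ⇒ phys 0x2C9A9  [2 reads]
#3 VA=0x3A1A345 (r,kernel):
  [0] read 0x1C idx=29: raw=0x2E007 flags P=1 W=1 U=1 S=0
  [1] read 0x2E idx=26: raw=0x32007 flags P=1 W=1 U=1 S=0
  ⇒ phys 0x32345  [2 reads]
#4 VA=0x1C00B13 (r,kernel):
  [0] read 0x1C idx=14: raw=0x35007 flags P=1 W=1 U=1 S=0
  [1] read 0x35 idx=0: raw=0x36007 flags P=1 W=1 U=1 S=0
  ⇒ phys 0x36B13  [2 reads]
#5 VA=0x3E00362 (r,kernel):
  [0] read 0x1C idx=31: raw=0x6D002 flags P=0 W=1 U=0 S=0
  ✗ PAGE_NOT_PRESENT  [1 reads]
#6 VA=0x26099A9 (r,kernel):
  TLB hit vpn=0x2609 → PA=0x2C9A9

Entries read for #4: 2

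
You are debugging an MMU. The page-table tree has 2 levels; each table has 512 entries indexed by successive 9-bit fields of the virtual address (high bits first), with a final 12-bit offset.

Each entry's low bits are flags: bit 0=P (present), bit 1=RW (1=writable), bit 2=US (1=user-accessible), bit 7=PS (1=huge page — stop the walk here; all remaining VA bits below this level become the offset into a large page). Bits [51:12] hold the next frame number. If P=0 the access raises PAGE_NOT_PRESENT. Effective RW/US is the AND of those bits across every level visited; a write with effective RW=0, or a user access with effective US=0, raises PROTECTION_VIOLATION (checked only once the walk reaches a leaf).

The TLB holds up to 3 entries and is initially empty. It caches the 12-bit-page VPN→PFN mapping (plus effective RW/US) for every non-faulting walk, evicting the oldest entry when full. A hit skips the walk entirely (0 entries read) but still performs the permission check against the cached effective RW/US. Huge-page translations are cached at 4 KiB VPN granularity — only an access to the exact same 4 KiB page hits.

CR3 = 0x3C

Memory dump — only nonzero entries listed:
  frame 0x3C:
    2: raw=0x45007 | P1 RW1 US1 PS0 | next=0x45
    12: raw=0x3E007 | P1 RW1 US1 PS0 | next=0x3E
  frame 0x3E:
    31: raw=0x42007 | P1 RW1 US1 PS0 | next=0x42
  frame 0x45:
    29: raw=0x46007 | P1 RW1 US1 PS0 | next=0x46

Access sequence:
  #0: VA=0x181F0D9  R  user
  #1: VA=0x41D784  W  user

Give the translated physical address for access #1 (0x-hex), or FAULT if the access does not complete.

Trace:
#0 VA=0x181F0D9 (r,user):
  lvl0: tbl 0x3C, slot 12 ⇒ 0x3E007 (P1/RW1/US1/PS0)
  lvl1: tbl 0x3E, slot 31 ⇒ 0x42007 (P1/RW1/US1/PS0)
  ⇒ phys 0x420D9  [2 reads]
#1 VA=0x41D784 (w,user):
  lvl0: tbl 0x3C, slot 2 ⇒ 0x45007 (P1/RW1/US1/PS0)
  lvl1: tbl 0x45, slot 29 ⇒ 0x46007 (P1/RW1/US1/PS0)
  ⇒ phys 0x46784  [2 reads]

Access #1 PA: 0x46784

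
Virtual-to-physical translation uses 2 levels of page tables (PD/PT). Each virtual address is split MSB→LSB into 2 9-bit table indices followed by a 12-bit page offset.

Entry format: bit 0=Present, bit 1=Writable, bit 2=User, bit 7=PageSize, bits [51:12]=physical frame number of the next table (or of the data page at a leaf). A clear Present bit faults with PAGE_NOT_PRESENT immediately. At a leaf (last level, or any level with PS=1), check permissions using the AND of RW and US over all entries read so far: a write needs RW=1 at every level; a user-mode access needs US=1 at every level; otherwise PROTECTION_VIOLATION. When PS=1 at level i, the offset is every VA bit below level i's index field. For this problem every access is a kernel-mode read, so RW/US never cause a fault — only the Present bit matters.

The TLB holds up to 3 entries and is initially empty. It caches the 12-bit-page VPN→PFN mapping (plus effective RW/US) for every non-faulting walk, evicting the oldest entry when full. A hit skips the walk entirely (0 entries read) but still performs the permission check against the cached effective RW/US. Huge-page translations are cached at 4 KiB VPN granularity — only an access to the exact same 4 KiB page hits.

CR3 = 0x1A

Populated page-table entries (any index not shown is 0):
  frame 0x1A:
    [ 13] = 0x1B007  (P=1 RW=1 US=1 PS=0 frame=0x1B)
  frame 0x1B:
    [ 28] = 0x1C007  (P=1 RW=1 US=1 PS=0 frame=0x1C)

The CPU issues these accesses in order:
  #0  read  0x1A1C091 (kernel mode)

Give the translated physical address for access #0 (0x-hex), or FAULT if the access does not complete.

Walk each access:
#0 VA=0x1A1C091 (r,kernel):
  [0] read 0x1A idx=13: raw=0x1B007 flags P=1 W=1 U=1 S=0
  [1] read 0x1B idx=28: raw=0x1C007 flags P=1 W=1 U=1 S=0
  → PA=0x1C091  (2 entries read)

Access #0 PA: 0x1C091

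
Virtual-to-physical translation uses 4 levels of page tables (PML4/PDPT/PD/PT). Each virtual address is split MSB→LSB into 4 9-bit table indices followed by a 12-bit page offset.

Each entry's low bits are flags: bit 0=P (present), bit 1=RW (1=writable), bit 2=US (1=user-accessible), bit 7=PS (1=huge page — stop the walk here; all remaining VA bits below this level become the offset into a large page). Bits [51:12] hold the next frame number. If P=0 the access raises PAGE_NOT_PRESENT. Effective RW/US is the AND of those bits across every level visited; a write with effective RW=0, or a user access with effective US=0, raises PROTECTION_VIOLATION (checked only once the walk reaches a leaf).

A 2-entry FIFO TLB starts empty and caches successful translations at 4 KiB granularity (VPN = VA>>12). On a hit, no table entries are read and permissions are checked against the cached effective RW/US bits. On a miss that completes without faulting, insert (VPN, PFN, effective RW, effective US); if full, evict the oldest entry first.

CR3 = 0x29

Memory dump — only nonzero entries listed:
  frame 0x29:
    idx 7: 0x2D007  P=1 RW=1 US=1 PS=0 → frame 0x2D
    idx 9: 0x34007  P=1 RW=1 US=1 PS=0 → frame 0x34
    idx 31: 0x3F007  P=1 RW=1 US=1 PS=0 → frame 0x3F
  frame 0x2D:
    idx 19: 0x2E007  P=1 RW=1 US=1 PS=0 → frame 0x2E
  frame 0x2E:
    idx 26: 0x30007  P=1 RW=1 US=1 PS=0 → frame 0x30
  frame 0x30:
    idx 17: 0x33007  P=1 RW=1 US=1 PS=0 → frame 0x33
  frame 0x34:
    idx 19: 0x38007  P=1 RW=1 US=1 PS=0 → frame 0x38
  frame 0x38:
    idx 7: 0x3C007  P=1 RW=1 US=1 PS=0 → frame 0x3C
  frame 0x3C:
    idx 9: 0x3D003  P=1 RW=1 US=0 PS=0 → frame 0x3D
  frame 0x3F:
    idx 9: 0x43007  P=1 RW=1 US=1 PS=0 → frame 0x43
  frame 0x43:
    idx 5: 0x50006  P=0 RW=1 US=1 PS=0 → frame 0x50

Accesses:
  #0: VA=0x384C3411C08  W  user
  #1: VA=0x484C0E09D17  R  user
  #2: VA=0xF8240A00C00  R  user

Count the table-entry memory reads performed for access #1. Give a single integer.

Trace:
#0 VA=0x384C3411C08 (w,user):
  [0] read 0x29 idx=7: raw=0x2D007 flags P=1 W=1 U=1 S=0
  [1] read 0x2D idx=19: raw=0x2E007 flags P=1 W=1 U=1 S=0
  [2] read 0x2E idx=26: raw=0x30007 flags P=1 W=1 U=1 S=0
  [3] read 0x30 idx=17: raw=0x33007 flags P=1 W=1 U=1 S=0
  ✓ 0x33C08  — 4 lookups
#1 VA=0x484C0E09D17 (r,user):
  [0] read 0x29 idx=9: raw=0x34007 flags P=1 W=1 U=1 S=0
  [1] read 0x34 idx=19: raw=0x38007 flags P=1 W=1 U=1 S=0
  [2] read 0x38 idx=7: raw=0x3C007 flags P=1 W=1 U=1 S=0
  [3] read 0x3C idx=9: raw=0x3D003 flags P=1 W=1 U=0 S=0
  ✗ PROTECTION_VIOLATION  [4 reads]
#2 VA=0xF8240A00C00 (r,user):
  [0] read 0x29 idx=31: raw=0x3F007 flags P=1 W=1 U=1 S=0
  [1] read 0x3F idx=9: raw=0x43007 flags P=1 W=1 U=1 S=0
  [2] read 0x43 idx=5: raw=0x50006 flags P=0 W=1 U=1 S=0
  ✗ PAGE_NOT_PRESENT  [3 reads]

Entries read for #1: 4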